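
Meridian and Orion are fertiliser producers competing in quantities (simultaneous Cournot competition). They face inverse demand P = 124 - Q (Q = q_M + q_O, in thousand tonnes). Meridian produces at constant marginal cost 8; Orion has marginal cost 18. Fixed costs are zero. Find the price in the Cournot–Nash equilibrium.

Meridian's profit: π_M = (124 - Q)q_M - (8q_M). Setting ∂π_M/∂q_M = 0: 116 - 2q_M - (q_O) = 0.
Orion's profit: π_O = (124 - Q)q_O - (18q_O). Setting ∂π_O/∂q_O = 0: 106 - 2q_O - (q_M) = 0.
Rearranging gives the reaction functions q_M = (116 - q_O)/2 and q_O = (106 - q_M)/2.
Substituting one into the other gives q_M = 42 and q_O = 32.
Total output Q = 74, so price P = 124 - 74 = 50.

50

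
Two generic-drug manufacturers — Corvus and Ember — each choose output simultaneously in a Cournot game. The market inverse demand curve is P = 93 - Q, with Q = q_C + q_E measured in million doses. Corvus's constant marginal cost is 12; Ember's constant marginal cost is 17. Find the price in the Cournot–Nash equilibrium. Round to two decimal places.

40.67

Corvus's profit: π_C = (93 - Q)q_C - (12q_C). Setting ∂π_C/∂q_C = 0: 81 - 2q_C - (q_E) = 0.
Ember's profit: π_E = (93 - Q)q_E - (17q_E). Setting ∂π_E/∂q_E = 0: 76 - 2q_E - (q_C) = 0.
So q_C = (81 - q_E)/2 and q_E = (76 - q_C)/2.
Solving the pair: q_C = 86/3, q_E = 71/3.
Total output Q = 157/3, so price P = 93 - 157/3 = 122/3.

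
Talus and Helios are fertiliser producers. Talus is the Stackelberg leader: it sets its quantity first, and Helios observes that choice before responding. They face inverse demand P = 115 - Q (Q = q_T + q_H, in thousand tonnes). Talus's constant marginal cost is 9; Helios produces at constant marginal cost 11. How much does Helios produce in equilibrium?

Solve by backward induction. Given q_T, the follower Helios maximises π_H = (115 - q_T - q_H)q_H - 11q_H.
∂π_H/∂q_H = 104 - q_T - 2q_H = 0 gives the reaction function q_H = (104 - q_T)/2.
Talus substitutes q_H(q_T) into its own profit: π_T = q_T(115 - q_T - (104 - q_T)/2) - 9q_T = (63 - (1/2)q_T)q_T - 9q_T.
Leader FOC: 54 - q_T = 0, so q_T = 54.
Then q_H = (104 - 54)/2 = 25.

25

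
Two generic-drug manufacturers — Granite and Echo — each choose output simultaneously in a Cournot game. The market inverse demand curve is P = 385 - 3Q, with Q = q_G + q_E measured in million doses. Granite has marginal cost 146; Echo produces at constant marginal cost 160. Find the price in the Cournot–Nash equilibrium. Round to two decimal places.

230.33

Granite's profit: π_G = (385 - 3Q)q_G - (146q_G). Setting ∂π_G/∂q_G = 0: 239 - 6q_G - 3(q_E) = 0.
Echo's profit: π_E = (385 - 3Q)q_E - (160q_E). Setting ∂π_E/∂q_E = 0: 225 - 6q_E - 3(q_G) = 0.
Rearranging gives the reaction functions q_G = (239 - 3q_E)/6 and q_E = (225 - 3q_G)/6.
Substituting one into the other gives q_G = 253/9 and q_E = 211/9.
Total output Q = 464/9, so price P = 385 - 3·(464/9) = 691/3.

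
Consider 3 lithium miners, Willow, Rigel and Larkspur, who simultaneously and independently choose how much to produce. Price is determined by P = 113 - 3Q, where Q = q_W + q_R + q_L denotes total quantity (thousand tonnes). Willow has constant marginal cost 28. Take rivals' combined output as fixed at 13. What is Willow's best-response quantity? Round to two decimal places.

With rivals' combined output fixed at 13, Willow's profit is π_W = (113 - 3·13 - 3q_W)q_W - (28q_W) = (74 - 3q_W)q_W - (28q_W).
∂π_W/∂q_W = 46 - 6q_W = 0, so q_W = 23/3.

7.67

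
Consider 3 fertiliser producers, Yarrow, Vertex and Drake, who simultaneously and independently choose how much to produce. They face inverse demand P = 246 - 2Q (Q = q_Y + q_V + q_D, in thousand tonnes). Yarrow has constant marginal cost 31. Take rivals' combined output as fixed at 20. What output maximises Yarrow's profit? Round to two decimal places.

With rivals' combined output fixed at 20, Yarrow's profit is π_Y = (246 - 2·20 - 2q_Y)q_Y - (31q_Y) = (206 - 2q_Y)q_Y - (31q_Y).
∂π_Y/∂q_Y = 175 - 4q_Y = 0, so q_Y = 175/4.

43.75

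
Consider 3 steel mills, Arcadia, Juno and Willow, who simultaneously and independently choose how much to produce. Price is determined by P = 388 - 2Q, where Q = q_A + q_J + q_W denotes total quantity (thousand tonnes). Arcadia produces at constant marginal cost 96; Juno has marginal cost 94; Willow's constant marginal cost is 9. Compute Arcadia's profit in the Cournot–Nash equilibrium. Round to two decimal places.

1287.78

Arcadia's profit: π_A = (388 - 2Q)q_A - (96q_A). Setting ∂π_A/∂q_A = 0: 292 - 4q_A - 2(q_J + q_W) = 0.
Juno's first-order condition: 294 - 4q_J - 2(q_A + q_W) = 0.
Willow's profit: π_W = (388 - 2Q)q_W - (9q_W). Setting ∂π_W/∂q_W = 0: 379 - 4q_W - 2(q_A + q_J) = 0.
Summing all 3 equations gives 965 − 8Q = 0, hence Q = 965/8.
Back-substituting: q_A = (292 − 965/4)/2 = 203/8, q_J = (294 − 965/4)/2 = 211/8, q_W = (379 − 965/4)/2 = 551/8.
Price P = 388 - 2·(965/8) = 587/4.
Arcadia's profit: (587/4 - 96)·(203/8) = 1287.7813.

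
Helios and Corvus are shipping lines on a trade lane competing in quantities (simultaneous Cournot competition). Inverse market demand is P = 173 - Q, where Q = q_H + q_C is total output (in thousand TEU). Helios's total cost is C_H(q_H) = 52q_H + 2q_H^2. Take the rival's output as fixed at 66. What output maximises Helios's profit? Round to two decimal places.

9.17

With the rival's output fixed at 66, Helios's profit is π_H = (173 - 66 - q_H)q_H - (52q_H + 2q_H²) = (107 - q_H)q_H - (52q_H + 2q_H²).
∂π_H/∂q_H = 55 - 6q_H = 0, so q_H = 55/6.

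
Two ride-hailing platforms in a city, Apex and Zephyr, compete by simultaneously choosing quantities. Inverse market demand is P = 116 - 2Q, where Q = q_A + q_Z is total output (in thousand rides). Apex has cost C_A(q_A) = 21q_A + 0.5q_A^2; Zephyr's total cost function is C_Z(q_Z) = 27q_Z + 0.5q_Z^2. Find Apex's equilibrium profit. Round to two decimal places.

500.05

Apex's profit: π_A = (116 - 2Q)q_A - (21q_A + (1/2)q_A²). Setting ∂π_A/∂q_A = 0: 95 - 5q_A - 2(q_Z) = 0.
Zephyr's first-order condition: 89 - 5q_Z - 2(q_A) = 0.
Best responses: q_A = (95 - 2q_Z)/5, q_Z = (89 - 2q_A)/5.
Solving the pair: q_A = 99/7, q_Z = 85/7.
Price P = 116 - 2·(184/7) = 444/7.
Apex's profit: (444/7)·(99/7) - 21·(99/7) - (1/2)(99/7)² = 500.0510.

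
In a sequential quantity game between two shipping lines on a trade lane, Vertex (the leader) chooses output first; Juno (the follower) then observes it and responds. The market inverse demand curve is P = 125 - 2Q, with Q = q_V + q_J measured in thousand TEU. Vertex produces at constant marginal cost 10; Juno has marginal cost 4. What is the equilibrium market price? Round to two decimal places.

37.25

The follower Juno best-responds to any q_V: π_J = (125 - 2Q)q_J - 4q_J.
∂π_J/∂q_J = 121 - 2q_V - 4q_J = 0 gives the reaction function q_J = (121 - 2q_V)/4.
The leader anticipates this reaction. Substituting into P = 125 - 2Q gives P = 129/2 - q_V, so π_V = (129/2 - q_V)q_V - 10q_V.
Maximising: ∂π_V/∂q_V = 109/2 - 2q_V = 0, giving q_V = 109/4.
Then q_J = (121 - 2·(109/4))/4 = 133/8.
Total output Q = 351/8, so price P = 125 - 2·(351/8) = 149/4.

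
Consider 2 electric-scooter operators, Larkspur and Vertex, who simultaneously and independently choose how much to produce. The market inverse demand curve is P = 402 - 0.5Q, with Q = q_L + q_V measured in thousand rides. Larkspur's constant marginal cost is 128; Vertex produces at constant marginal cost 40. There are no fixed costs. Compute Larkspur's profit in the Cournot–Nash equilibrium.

7688

Larkspur's profit: π_L = (402 - 0.5Q)q_L - (128q_L). Setting ∂π_L/∂q_L = 0: 274 - q_L - (1/2)(q_V) = 0.
Vertex's first-order condition: 362 - q_V - (1/2)(q_L) = 0.
So q_L = (274 - (1/2)q_V) and q_V = (362 - (1/2)q_L).
Substituting one into the other gives q_L = 124 and q_V = 300.
Price P = 402 - (1/2)·424 = 190.
Larkspur's profit: (190 - 128)·124 = 7688.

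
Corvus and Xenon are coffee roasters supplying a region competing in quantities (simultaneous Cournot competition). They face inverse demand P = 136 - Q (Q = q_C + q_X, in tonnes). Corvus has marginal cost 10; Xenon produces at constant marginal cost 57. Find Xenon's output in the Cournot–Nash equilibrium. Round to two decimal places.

Corvus's profit: π_C = (136 - Q)q_C - (10q_C). Setting ∂π_C/∂q_C = 0: 126 - 2q_C - (q_X) = 0.
Xenon's profit: π_X = (136 - Q)q_X - (57q_X). Setting ∂π_X/∂q_X = 0: 79 - 2q_X - (q_C) = 0.
Rearranging gives the reaction functions q_C = (126 - q_X)/2 and q_X = (79 - q_C)/2.
Substituting one into the other gives q_C = 173/3 and q_X = 32/3.

10.67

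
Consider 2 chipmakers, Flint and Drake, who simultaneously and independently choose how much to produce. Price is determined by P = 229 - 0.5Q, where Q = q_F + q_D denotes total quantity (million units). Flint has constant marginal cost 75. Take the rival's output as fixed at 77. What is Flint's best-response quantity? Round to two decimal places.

115.50

With the rival's output fixed at 77, Flint's profit is π_F = (229 - (1/2)·77 - (1/2)q_F)q_F - (75q_F) = (381/2 - (1/2)q_F)q_F - (75q_F).
∂π_F/∂q_F = 231/2 - q_F = 0, so q_F = 231/2.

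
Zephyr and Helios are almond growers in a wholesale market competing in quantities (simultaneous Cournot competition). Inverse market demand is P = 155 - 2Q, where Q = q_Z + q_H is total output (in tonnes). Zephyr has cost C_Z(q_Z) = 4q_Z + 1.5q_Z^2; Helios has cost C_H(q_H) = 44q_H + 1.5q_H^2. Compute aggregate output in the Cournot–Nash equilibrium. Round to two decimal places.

29.11

Zephyr's profit: π_Z = (155 - 2Q)q_Z - (4q_Z + (3/2)q_Z²). Setting ∂π_Z/∂q_Z = 0: 151 - 7q_Z - 2(q_H) = 0.
Helios's first-order condition: 111 - 7q_H - 2(q_Z) = 0.
So q_Z = (151 - 2q_H)/7 and q_H = (111 - 2q_Z)/7.
Solving the pair: q_Z = 167/9, q_H = 95/9.
Total output Q = 167/9 + 95/9 = 262/9.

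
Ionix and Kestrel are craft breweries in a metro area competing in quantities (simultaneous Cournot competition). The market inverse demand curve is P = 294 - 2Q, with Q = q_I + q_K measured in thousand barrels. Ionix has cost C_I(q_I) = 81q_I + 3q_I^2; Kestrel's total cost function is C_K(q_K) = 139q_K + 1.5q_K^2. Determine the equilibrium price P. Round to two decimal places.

224.15

Ionix's profit: π_I = (294 - 2Q)q_I - (81q_I + 3q_I²). Setting ∂π_I/∂q_I = 0: 213 - 10q_I - 2(q_K) = 0.
Kestrel's profit: π_K = (294 - 2Q)q_K - (139q_K + (3/2)q_K²). Setting ∂π_K/∂q_K = 0: 155 - 7q_K - 2(q_I) = 0.
Rearranging gives the reaction functions q_I = (213 - 2q_K)/10 and q_K = (155 - 2q_I)/7.
Solving the pair: q_I = 1181/66, q_K = 562/33.
Total output Q = 34.9242, so price P = 294 - 2·34.9242 = 224.1515.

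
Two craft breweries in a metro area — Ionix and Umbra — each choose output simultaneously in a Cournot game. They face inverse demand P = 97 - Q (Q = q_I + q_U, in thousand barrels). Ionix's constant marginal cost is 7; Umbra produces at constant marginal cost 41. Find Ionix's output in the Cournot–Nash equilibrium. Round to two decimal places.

41.33

Ionix's profit: π_I = (97 - Q)q_I - (7q_I). Setting ∂π_I/∂q_I = 0: 90 - 2q_I - (q_U) = 0.
Umbra's profit: π_U = (97 - Q)q_U - (41q_U). Setting ∂π_U/∂q_U = 0: 56 - 2q_U - (q_I) = 0.
So q_I = (90 - q_U)/2 and q_U = (56 - q_I)/2.
Substituting one into the other gives q_I = 124/3 and q_U = 22/3.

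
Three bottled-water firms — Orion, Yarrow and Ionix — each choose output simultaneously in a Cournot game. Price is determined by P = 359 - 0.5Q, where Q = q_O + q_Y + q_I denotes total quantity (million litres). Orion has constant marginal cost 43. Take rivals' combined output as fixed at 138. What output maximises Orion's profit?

With rivals' combined output fixed at 138, Orion's profit is π_O = (359 - (1/2)·138 - (1/2)q_O)q_O - (43q_O) = (290 - (1/2)q_O)q_O - (43q_O).
∂π_O/∂q_O = 247 - q_O = 0, so q_O = 247.

247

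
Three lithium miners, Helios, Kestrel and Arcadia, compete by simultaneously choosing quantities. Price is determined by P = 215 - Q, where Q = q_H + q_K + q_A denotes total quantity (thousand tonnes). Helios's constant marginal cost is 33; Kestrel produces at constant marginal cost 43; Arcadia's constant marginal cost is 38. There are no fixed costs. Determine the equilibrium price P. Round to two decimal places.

Helios's profit: π_H = (215 - Q)q_H - (33q_H). Setting ∂π_H/∂q_H = 0: 182 - 2q_H - (q_K + q_A) = 0.
Kestrel's profit: π_K = (215 - Q)q_K - (43q_K). Setting ∂π_K/∂q_K = 0: 172 - 2q_K - (q_H + q_A) = 0.
Arcadia's first-order condition: 177 - 2q_A - (q_H + q_K) = 0.
Summing all 3 equations gives 531 − 4Q = 0, hence Q = 531/4.
Back-substituting: q_H = (182 − 531/4) = 197/4, q_K = (172 − 531/4) = 157/4, q_A = (177 − 531/4) = 177/4.
Total output Q = 531/4, so price P = 215 - 531/4 = 329/4.

82.25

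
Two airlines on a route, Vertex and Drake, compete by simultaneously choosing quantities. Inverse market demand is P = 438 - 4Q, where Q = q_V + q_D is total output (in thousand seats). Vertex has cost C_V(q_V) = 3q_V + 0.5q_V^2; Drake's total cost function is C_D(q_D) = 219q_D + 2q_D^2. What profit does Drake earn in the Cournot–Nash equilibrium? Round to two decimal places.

Vertex's profit: π_V = (438 - 4Q)q_V - (3q_V + (1/2)q_V²). Setting ∂π_V/∂q_V = 0: 435 - 9q_V - 4(q_D) = 0.
Drake's profit: π_D = (438 - 4Q)q_D - (219q_D + 2q_D²). Setting ∂π_D/∂q_D = 0: 219 - 12q_D - 4(q_V) = 0.
Rearranging gives the reaction functions q_V = (435 - 4q_D)/9 and q_D = (219 - 4q_V)/12.
Substituting one into the other gives q_V = 1086/23 and q_D = 231/92.
Price P = 438 - 4·49.7283 = 239.0870.
Drake's profit: 239.0870·(231/92) - 219·(231/92) - 2(231/92)² = 37.8268.

37.83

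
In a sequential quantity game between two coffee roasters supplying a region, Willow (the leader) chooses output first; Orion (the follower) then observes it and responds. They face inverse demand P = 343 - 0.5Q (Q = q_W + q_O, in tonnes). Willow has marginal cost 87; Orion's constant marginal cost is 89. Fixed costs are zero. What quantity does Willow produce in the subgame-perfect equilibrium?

258

Solve by backward induction. Given q_W, the follower Orion maximises π_O = (343 - (1/2)q_W - (1/2)q_O)q_O - 89q_O.
Follower FOC: 254 - (1/2)q_W - q_O = 0, so q_O(q_W) = (254 - (1/2)q_W).
Willow substitutes q_O(q_W) into its own profit: π_W = q_W(343 - (1/2)q_W - (254 - (1/2)q_W)/2) - 87q_W = (216 - (1/4)q_W)q_W - 87q_W.
Leader FOC: 129 - (1/2)q_W = 0, so q_W = 258.
Then q_O = (254 - (1/2)·258) = 125.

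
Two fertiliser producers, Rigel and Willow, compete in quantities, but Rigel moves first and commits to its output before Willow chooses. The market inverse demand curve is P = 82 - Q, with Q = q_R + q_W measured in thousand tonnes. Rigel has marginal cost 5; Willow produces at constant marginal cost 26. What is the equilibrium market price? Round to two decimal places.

The follower Willow best-responds to any q_R: π_W = (82 - Q)q_W - 26q_W.
Setting the follower's marginal profit to zero, 56 - q_R - 2q_W = 0, i.e. q_W = (56 - q_R)/2.
Rigel substitutes q_W(q_R) into its own profit: π_R = q_R(82 - q_R - (56 - q_R)/2) - 5q_R = (54 - (1/2)q_R)q_R - 5q_R.
Leader FOC: 49 - q_R = 0, so q_R = 49.
Then q_W = (56 - 49)/2 = 7/2.
Total output Q = 105/2, so price P = 82 - 105/2 = 59/2.

29.50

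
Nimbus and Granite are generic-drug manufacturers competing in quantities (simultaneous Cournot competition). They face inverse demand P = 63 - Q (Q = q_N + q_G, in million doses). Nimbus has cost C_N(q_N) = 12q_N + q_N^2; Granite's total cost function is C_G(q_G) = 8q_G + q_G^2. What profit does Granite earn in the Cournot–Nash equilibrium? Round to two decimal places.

253.88

Nimbus's profit: π_N = (63 - Q)q_N - (12q_N + q_N²). Setting ∂π_N/∂q_N = 0: 51 - 4q_N - (q_G) = 0.
Granite's profit: π_G = (63 - Q)q_G - (8q_G + q_G²). Setting ∂π_G/∂q_G = 0: 55 - 4q_G - (q_N) = 0.
So q_N = (51 - q_G)/4 and q_G = (55 - q_N)/4.
Substituting one into the other gives q_N = 149/15 and q_G = 169/15.
Price P = 63 - 106/5 = 209/5.
Granite's profit: (209/5)·(169/15) - 8·(169/15) - (169/15)² = 253.8756.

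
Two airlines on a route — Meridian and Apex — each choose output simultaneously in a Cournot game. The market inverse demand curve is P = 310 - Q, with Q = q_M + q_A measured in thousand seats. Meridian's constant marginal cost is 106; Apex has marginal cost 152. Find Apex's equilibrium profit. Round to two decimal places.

Meridian's profit: π_M = (310 - Q)q_M - (106q_M). Setting ∂π_M/∂q_M = 0: 204 - 2q_M - (q_A) = 0.
Apex's first-order condition: 158 - 2q_A - (q_M) = 0.
Best responses: q_M = (204 - q_A)/2, q_A = (158 - q_M)/2.
Substituting one into the other gives q_M = 250/3 and q_A = 112/3.
Price P = 310 - 362/3 = 568/3.
Apex's profit: (568/3 - 152)·(112/3) = 1393.7778.

1393.78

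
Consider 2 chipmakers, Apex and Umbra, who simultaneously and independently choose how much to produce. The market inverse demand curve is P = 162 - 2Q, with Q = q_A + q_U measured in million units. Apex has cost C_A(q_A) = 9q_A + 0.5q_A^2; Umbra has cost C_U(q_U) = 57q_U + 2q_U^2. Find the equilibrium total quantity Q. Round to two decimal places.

34.25

Apex's profit: π_A = (162 - 2Q)q_A - (9q_A + (1/2)q_A²). Setting ∂π_A/∂q_A = 0: 153 - 5q_A - 2(q_U) = 0.
Umbra's profit: π_U = (162 - 2Q)q_U - (57q_U + 2q_U²). Setting ∂π_U/∂q_U = 0: 105 - 8q_U - 2(q_A) = 0.
So q_A = (153 - 2q_U)/5 and q_U = (105 - 2q_A)/8.
Substituting one into the other gives q_A = 169/6 and q_U = 73/12.
Total output Q = 169/6 + 73/12 = 137/4.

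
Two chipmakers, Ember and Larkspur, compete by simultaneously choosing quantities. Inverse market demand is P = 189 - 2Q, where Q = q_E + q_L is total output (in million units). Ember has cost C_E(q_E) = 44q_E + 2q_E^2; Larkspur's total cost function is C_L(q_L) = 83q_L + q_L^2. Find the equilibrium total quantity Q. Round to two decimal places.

27.64

Ember's profit: π_E = (189 - 2Q)q_E - (44q_E + 2q_E²). Setting ∂π_E/∂q_E = 0: 145 - 8q_E - 2(q_L) = 0.
Larkspur's profit: π_L = (189 - 2Q)q_L - (83q_L + q_L²). Setting ∂π_L/∂q_L = 0: 106 - 6q_L - 2(q_E) = 0.
Rearranging gives the reaction functions q_E = (145 - 2q_L)/8 and q_L = (106 - 2q_E)/6.
Substituting one into the other gives q_E = 329/22 and q_L = 279/22.
Total output Q = 329/22 + 279/22 = 304/11.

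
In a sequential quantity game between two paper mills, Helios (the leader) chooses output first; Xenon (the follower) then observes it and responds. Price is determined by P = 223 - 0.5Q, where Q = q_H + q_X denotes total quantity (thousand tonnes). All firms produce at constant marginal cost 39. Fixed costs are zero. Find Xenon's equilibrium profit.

Solve by backward induction. Given q_H, the follower Xenon maximises π_X = (223 - (1/2)q_H - (1/2)q_X)q_X - 39q_X.
Follower FOC: 184 - (1/2)q_H - q_X = 0, so q_X(q_H) = (184 - (1/2)q_H).
The leader anticipates this reaction. Substituting into P = 223 - 0.5Q gives P = 131 - (1/4)q_H, so π_H = (131 - (1/4)q_H)q_H - 39q_H.
Maximising: ∂π_H/∂q_H = 92 - (1/2)q_H = 0, giving q_H = 184.
Then q_X = (184 - (1/2)·184) = 92.
Price P = 223 - (1/2)·276 = 85.
Xenon's profit: (85 - 39)·92 = 4232.

4232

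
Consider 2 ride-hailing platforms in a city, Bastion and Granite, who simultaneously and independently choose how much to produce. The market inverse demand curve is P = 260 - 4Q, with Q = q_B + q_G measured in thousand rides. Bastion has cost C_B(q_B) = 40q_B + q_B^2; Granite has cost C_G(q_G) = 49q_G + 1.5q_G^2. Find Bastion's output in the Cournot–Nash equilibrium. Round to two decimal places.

Bastion's profit: π_B = (260 - 4Q)q_B - (40q_B + q_B²). Setting ∂π_B/∂q_B = 0: 220 - 10q_B - 4(q_G) = 0.
Granite's profit: π_G = (260 - 4Q)q_G - (49q_G + (3/2)q_G²). Setting ∂π_G/∂q_G = 0: 211 - 11q_G - 4(q_B) = 0.
Rearranging gives the reaction functions q_B = (220 - 4q_G)/10 and q_G = (211 - 4q_B)/11.
Solving the pair: q_B = 788/47, q_G = 615/47.

16.77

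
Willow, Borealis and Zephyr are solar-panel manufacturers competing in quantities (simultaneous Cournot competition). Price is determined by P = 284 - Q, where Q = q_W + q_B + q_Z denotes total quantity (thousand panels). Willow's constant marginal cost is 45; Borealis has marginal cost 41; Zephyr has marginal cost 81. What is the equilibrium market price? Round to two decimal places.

112.75

Willow's profit: π_W = (284 - Q)q_W - (45q_W). Setting ∂π_W/∂q_W = 0: 239 - 2q_W - (q_B + q_Z) = 0.
Borealis's first-order condition: 243 - 2q_B - (q_W + q_Z) = 0.
Zephyr's first-order condition: 203 - 2q_Z - (q_W + q_B) = 0.
Summing all 3 equations gives 685 − 4Q = 0, hence Q = 685/4.
Back-substituting: q_W = (239 − 685/4) = 271/4, q_B = (243 − 685/4) = 287/4, q_Z = (203 − 685/4) = 127/4.
Total output Q = 685/4, so price P = 284 - 685/4 = 451/4.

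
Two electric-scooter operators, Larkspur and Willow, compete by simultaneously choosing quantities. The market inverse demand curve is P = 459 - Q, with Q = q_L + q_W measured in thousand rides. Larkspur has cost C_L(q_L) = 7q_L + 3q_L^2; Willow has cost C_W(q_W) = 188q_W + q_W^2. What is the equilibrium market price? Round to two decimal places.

Larkspur's profit: π_L = (459 - Q)q_L - (7q_L + 3q_L²). Setting ∂π_L/∂q_L = 0: 452 - 8q_L - (q_W) = 0.
Willow's first-order condition: 271 - 4q_W - (q_L) = 0.
Best responses: q_L = (452 - q_W)/8, q_W = (271 - q_L)/4.
Solving the pair: q_L = 1537/31, q_W = 1716/31.
Total output Q = 104.9355, so price P = 459 - 104.9355 = 354.0645.

354.06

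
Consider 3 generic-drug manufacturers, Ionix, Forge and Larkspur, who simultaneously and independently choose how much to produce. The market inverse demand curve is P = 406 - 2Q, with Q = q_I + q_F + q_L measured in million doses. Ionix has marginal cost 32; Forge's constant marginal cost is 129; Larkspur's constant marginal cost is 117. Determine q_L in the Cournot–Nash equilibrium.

27

Ionix's profit: π_I = (406 - 2Q)q_I - (32q_I). Setting ∂π_I/∂q_I = 0: 374 - 4q_I - 2(q_F + q_L) = 0.
Forge's first-order condition: 277 - 4q_F - 2(q_I + q_L) = 0.
Larkspur's first-order condition: 289 - 4q_L - 2(q_I + q_F) = 0.
Adding the 3 conditions: 940 − 4Q − 4Q = 0, i.e. Q = 235/2.
Back-substituting: q_I = (374 − 235)/2 = 139/2, q_F = (277 − 235)/2 = 21, q_L = (289 − 235)/2 = 27.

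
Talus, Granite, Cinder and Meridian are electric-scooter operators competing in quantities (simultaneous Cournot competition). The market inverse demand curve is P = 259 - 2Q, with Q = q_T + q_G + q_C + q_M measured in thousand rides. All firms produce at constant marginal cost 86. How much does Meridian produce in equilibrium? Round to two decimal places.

17.30

Each firm earns π_i = (259 - 2Q)q_i - 86q_i.
Setting ∂π_i/∂q_i = 0 with rivals' quantities fixed: 173 - 4q_i - 2·Σ_{j≠i} q_j = 0.
By symmetry each firm produces the same amount; substituting Σ_{j≠i} q_j = 3q_i yields q_i = 173/10.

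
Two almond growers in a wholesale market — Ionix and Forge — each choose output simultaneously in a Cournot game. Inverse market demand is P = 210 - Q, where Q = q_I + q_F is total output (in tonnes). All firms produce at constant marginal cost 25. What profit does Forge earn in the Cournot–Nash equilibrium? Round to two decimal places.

3802.78

A representative firm's profit is π_i = q_i(210 - Q) - 25q_i.
Setting ∂π_i/∂q_i = 0 with rivals' quantities fixed: 185 - 2q_i - q_j = 0.
With identical firms every q_j equals q_i, so q_j = q_i and 185 = 3q_i, giving q_i = 185/3.
Price P = 210 - 370/3 = 260/3.
Forge's profit: (260/3 - 25)·(185/3) = 3802.7778.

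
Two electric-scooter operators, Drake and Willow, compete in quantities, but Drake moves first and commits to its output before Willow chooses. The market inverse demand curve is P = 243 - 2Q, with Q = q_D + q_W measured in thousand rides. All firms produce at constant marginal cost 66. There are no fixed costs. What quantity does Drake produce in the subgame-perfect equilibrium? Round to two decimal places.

The follower Willow best-responds to any q_D: π_W = (243 - 2Q)q_W - 66q_W.
∂π_W/∂q_W = 177 - 2q_D - 4q_W = 0 gives the reaction function q_W = (177 - 2q_D)/4.
The leader anticipates this reaction. Substituting into P = 243 - 2Q gives P = 309/2 - q_D, so π_D = (309/2 - q_D)q_D - 66q_D.
Leader FOC: 177/2 - 2q_D = 0, so q_D = 177/4.
Then q_W = (177 - 2·(177/4))/4 = 177/8.

44.25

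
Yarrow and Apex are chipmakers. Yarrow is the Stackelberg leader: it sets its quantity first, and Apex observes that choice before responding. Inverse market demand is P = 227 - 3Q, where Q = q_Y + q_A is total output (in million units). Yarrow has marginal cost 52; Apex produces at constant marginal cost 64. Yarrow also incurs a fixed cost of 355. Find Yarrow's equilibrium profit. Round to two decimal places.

1102.04

Solve by backward induction. Given q_Y, the follower Apex maximises π_A = (227 - 3q_Y - 3q_A)q_A - 64q_A.
Follower FOC: 163 - 3q_Y - 6q_A = 0, so q_A(q_Y) = (163 - 3q_Y)/6.
The leader anticipates this reaction. Substituting into P = 227 - 3Q gives P = 291/2 - (3/2)q_Y, so π_Y = (291/2 - (3/2)q_Y)q_Y - 52q_Y.
Leader FOC: 187/2 - 3q_Y = 0, so q_Y = 187/6.
Then q_A = (163 - 3·(187/6))/6 = 139/12.
Price P = 227 - 3·(171/4) = 395/4.
Yarrow's profit: (395/4 - 52)·(187/6) - 355 = 1102.0417.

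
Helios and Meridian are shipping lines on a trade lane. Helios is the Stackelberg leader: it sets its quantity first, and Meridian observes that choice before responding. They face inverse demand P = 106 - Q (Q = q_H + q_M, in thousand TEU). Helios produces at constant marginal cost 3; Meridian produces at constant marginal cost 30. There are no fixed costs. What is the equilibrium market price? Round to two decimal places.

35.50

The follower Meridian best-responds to any q_H: π_M = (106 - Q)q_M - 30q_M.
Setting the follower's marginal profit to zero, 76 - q_H - 2q_M = 0, i.e. q_M = (76 - q_H)/2.
Helios substitutes q_M(q_H) into its own profit: π_H = q_H(106 - q_H - (76 - q_H)/2) - 3q_H = (68 - (1/2)q_H)q_H - 3q_H.
The leader's first-order condition 65 - q_H = 0 yields q_H = 65.
Then q_M = (76 - 65)/2 = 11/2.
Total output Q = 141/2, so price P = 106 - 141/2 = 71/2.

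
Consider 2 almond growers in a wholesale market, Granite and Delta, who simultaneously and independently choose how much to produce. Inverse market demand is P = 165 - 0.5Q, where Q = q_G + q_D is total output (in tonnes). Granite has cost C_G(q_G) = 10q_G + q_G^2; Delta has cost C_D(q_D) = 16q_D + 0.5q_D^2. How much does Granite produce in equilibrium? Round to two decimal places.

Granite's profit: π_G = (165 - 0.5Q)q_G - (10q_G + q_G²). Setting ∂π_G/∂q_G = 0: 155 - 3q_G - (1/2)(q_D) = 0.
Delta's first-order condition: 149 - 2q_D - (1/2)(q_G) = 0.
Best responses: q_G = (155 - (1/2)q_D)/3, q_D = (149 - (1/2)q_G)/2.
Solving the pair: q_G = 942/23, q_D = 1478/23.

40.96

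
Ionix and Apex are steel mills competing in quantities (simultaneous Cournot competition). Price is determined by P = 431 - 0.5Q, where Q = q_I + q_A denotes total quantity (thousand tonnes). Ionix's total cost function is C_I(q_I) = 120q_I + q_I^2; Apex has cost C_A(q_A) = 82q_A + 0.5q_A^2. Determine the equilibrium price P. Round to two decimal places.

Ionix's profit: π_I = (431 - 0.5Q)q_I - (120q_I + q_I²). Setting ∂π_I/∂q_I = 0: 311 - 3q_I - (1/2)(q_A) = 0.
Apex's first-order condition: 349 - 2q_A - (1/2)(q_I) = 0.
So q_I = (311 - (1/2)q_A)/3 and q_A = (349 - (1/2)q_I)/2.
Substituting one into the other gives q_I = 1790/23 and q_A = 155.0435.
Total output Q = 232.8696, so price P = 431 - (1/2)·232.8696 = 314.5652.

314.57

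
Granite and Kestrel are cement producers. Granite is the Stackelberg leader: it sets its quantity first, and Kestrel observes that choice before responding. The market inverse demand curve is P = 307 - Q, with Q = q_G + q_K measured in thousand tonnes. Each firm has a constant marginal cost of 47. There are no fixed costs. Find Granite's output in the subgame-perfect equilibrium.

130

The follower Kestrel best-responds to any q_G: π_K = (307 - Q)q_K - 47q_K.
Follower FOC: 260 - q_G - 2q_K = 0, so q_K(q_G) = (260 - q_G)/2.
Granite substitutes q_K(q_G) into its own profit: π_G = q_G(307 - q_G - (260 - q_G)/2) - 47q_G = (177 - (1/2)q_G)q_G - 47q_G.
Maximising: ∂π_G/∂q_G = 130 - q_G = 0, giving q_G = 130.
Then q_K = (260 - 130)/2 = 65.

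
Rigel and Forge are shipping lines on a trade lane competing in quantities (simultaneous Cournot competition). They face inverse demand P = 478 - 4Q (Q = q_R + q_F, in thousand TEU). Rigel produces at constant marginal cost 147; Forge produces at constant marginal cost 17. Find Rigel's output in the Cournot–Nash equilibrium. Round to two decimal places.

Rigel's profit: π_R = (478 - 4Q)q_R - (147q_R). Setting ∂π_R/∂q_R = 0: 331 - 8q_R - 4(q_F) = 0.
Forge's profit: π_F = (478 - 4Q)q_F - (17q_F). Setting ∂π_F/∂q_F = 0: 461 - 8q_F - 4(q_R) = 0.
Best responses: q_R = (331 - 4q_F)/8, q_F = (461 - 4q_R)/8.
Solving the pair: q_R = 67/4, q_F = 197/4.

16.75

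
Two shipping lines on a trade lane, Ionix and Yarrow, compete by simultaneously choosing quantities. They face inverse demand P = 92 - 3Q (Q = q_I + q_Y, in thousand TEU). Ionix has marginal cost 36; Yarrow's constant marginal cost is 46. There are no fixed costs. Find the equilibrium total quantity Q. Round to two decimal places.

Ionix's profit: π_I = (92 - 3Q)q_I - (36q_I). Setting ∂π_I/∂q_I = 0: 56 - 6q_I - 3(q_Y) = 0.
Yarrow's first-order condition: 46 - 6q_Y - 3(q_I) = 0.
Best responses: q_I = (56 - 3q_Y)/6, q_Y = (46 - 3q_I)/6.
Solving the pair: q_I = 22/3, q_Y = 4.
Total output Q = 22/3 + 4 = 34/3.

11.33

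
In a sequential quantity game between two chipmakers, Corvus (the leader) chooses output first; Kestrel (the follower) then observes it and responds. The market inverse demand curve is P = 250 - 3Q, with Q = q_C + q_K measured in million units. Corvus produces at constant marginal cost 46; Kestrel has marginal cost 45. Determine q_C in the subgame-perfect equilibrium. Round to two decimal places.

The follower Kestrel best-responds to any q_C: π_K = (250 - 3Q)q_K - 45q_K.
Follower FOC: 205 - 3q_C - 6q_K = 0, so q_K(q_C) = (205 - 3q_C)/6.
The leader anticipates this reaction. Substituting into P = 250 - 3Q gives P = 295/2 - (3/2)q_C, so π_C = (295/2 - (3/2)q_C)q_C - 46q_C.
Maximising: ∂π_C/∂q_C = 203/2 - 3q_C = 0, giving q_C = 203/6.
Then q_K = (205 - 3·(203/6))/6 = 69/4.

33.83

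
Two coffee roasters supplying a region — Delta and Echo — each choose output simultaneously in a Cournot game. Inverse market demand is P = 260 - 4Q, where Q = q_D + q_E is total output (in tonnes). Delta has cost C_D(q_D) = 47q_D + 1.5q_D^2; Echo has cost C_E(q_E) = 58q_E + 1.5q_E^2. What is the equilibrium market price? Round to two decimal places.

Delta's profit: π_D = (260 - 4Q)q_D - (47q_D + (3/2)q_D²). Setting ∂π_D/∂q_D = 0: 213 - 11q_D - 4(q_E) = 0.
Echo's profit: π_E = (260 - 4Q)q_E - (58q_E + (3/2)q_E²). Setting ∂π_E/∂q_E = 0: 202 - 11q_E - 4(q_D) = 0.
Best responses: q_D = (213 - 4q_E)/11, q_E = (202 - 4q_D)/11.
Solving the pair: q_D = 307/21, q_E = 274/21.
Total output Q = 83/3, so price P = 260 - 4·(83/3) = 448/3.

149.33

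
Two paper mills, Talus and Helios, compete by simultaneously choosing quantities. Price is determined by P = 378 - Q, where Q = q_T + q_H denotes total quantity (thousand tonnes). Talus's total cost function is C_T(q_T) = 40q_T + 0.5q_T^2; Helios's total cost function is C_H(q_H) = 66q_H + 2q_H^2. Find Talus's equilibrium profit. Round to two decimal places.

15283.68

Talus's profit: π_T = (378 - Q)q_T - (40q_T + (1/2)q_T²). Setting ∂π_T/∂q_T = 0: 338 - 3q_T - (q_H) = 0.
Helios's first-order condition: 312 - 6q_H - (q_T) = 0.
Rearranging gives the reaction functions q_T = (338 - q_H)/3 and q_H = (312 - q_T)/6.
Substituting one into the other gives q_T = 1716/17 and q_H = 598/17.
Price P = 378 - 136.1176 = 241.8824.
Talus's profit: 241.8824·(1716/17) - 40·(1716/17) - (1/2)(1716/17)² = 15283.6817.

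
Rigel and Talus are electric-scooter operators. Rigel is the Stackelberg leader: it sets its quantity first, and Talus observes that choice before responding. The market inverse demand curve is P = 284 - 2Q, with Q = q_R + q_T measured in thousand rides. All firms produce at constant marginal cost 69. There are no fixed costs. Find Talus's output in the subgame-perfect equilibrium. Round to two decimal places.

Solve by backward induction. Given q_R, the follower Talus maximises π_T = (284 - 2q_R - 2q_T)q_T - 69q_T.
Follower FOC: 215 - 2q_R - 4q_T = 0, so q_T(q_R) = (215 - 2q_R)/4.
The leader anticipates this reaction. Substituting into P = 284 - 2Q gives P = 353/2 - q_R, so π_R = (353/2 - q_R)q_R - 69q_R.
Leader FOC: 215/2 - 2q_R = 0, so q_R = 215/4.
Then q_T = (215 - 2·(215/4))/4 = 215/8.

26.88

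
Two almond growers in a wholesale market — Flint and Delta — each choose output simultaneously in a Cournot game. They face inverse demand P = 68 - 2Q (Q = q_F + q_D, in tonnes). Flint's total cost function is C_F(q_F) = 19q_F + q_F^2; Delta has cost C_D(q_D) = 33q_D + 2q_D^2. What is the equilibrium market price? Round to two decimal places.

Flint's profit: π_F = (68 - 2Q)q_F - (19q_F + q_F²). Setting ∂π_F/∂q_F = 0: 49 - 6q_F - 2(q_D) = 0.
Delta's first-order condition: 35 - 8q_D - 2(q_F) = 0.
Best responses: q_F = (49 - 2q_D)/6, q_D = (35 - 2q_F)/8.
Substituting one into the other gives q_F = 161/22 and q_D = 28/11.
Total output Q = 217/22, so price P = 68 - 2·(217/22) = 531/11.

48.27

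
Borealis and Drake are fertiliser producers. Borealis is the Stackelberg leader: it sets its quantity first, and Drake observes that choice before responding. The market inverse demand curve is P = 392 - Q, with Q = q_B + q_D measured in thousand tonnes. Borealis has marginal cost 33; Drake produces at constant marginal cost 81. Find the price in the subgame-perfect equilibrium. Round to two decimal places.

The follower Drake best-responds to any q_B: π_D = (392 - Q)q_D - 81q_D.
Follower FOC: 311 - q_B - 2q_D = 0, so q_D(q_B) = (311 - q_B)/2.
The leader anticipates this reaction. Substituting into P = 392 - Q gives P = 473/2 - (1/2)q_B, so π_B = (473/2 - (1/2)q_B)q_B - 33q_B.
The leader's first-order condition 407/2 - q_B = 0 yields q_B = 407/2.
Then q_D = (311 - 407/2)/2 = 215/4.
Total output Q = 1029/4, so price P = 392 - 1029/4 = 539/4.

134.75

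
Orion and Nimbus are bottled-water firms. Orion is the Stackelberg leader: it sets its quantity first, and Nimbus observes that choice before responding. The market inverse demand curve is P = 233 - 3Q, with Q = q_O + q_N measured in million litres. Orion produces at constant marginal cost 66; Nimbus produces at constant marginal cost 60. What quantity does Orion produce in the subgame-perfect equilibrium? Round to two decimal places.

26.83

Solve by backward induction. Given q_O, the follower Nimbus maximises π_N = (233 - 3q_O - 3q_N)q_N - 60q_N.
Follower FOC: 173 - 3q_O - 6q_N = 0, so q_N(q_O) = (173 - 3q_O)/6.
The leader anticipates this reaction. Substituting into P = 233 - 3Q gives P = 293/2 - (3/2)q_O, so π_O = (293/2 - (3/2)q_O)q_O - 66q_O.
Maximising: ∂π_O/∂q_O = 161/2 - 3q_O = 0, giving q_O = 161/6.
Then q_N = (173 - 3·(161/6))/6 = 185/12.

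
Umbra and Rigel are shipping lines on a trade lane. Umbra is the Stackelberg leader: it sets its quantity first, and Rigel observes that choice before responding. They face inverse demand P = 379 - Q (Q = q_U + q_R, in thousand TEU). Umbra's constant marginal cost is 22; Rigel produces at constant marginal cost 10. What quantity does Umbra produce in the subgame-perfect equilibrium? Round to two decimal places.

172.50

The follower Rigel best-responds to any q_U: π_R = (379 - Q)q_R - 10q_R.
∂π_R/∂q_R = 369 - q_U - 2q_R = 0 gives the reaction function q_R = (369 - q_U)/2.
The leader anticipates this reaction. Substituting into P = 379 - Q gives P = 389/2 - (1/2)q_U, so π_U = (389/2 - (1/2)q_U)q_U - 22q_U.
The leader's first-order condition 345/2 - q_U = 0 yields q_U = 345/2.
Then q_R = (369 - 345/2)/2 = 393/4.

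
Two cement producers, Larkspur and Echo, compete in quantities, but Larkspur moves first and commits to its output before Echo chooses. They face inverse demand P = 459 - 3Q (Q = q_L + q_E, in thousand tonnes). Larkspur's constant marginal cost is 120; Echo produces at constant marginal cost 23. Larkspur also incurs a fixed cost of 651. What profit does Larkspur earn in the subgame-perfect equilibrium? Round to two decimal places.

1789.17

Solve by backward induction. Given q_L, the follower Echo maximises π_E = (459 - 3q_L - 3q_E)q_E - 23q_E.
Setting the follower's marginal profit to zero, 436 - 3q_L - 6q_E = 0, i.e. q_E = (436 - 3q_L)/6.
The leader anticipates this reaction. Substituting into P = 459 - 3Q gives P = 241 - (3/2)q_L, so π_L = (241 - (3/2)q_L)q_L - 120q_L.
Maximising: ∂π_L/∂q_L = 121 - 3q_L = 0, giving q_L = 121/3.
Then q_E = (436 - 3·(121/3))/6 = 105/2.
Price P = 459 - 3·(557/6) = 361/2.
Larkspur's profit: (361/2 - 120)·(121/3) - 651 = 1789.1667.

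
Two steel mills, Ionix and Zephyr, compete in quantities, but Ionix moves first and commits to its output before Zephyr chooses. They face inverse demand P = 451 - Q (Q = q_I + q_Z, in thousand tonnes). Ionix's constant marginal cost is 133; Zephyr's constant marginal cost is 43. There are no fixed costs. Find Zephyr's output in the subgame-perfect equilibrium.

The follower Zephyr best-responds to any q_I: π_Z = (451 - Q)q_Z - 43q_Z.
Setting the follower's marginal profit to zero, 408 - q_I - 2q_Z = 0, i.e. q_Z = (408 - q_I)/2.
Ionix substitutes q_Z(q_I) into its own profit: π_I = q_I(451 - q_I - (408 - q_I)/2) - 133q_I = (247 - (1/2)q_I)q_I - 133q_I.
Maximising: ∂π_I/∂q_I = 114 - q_I = 0, giving q_I = 114.
Then q_Z = (408 - 114)/2 = 147.

147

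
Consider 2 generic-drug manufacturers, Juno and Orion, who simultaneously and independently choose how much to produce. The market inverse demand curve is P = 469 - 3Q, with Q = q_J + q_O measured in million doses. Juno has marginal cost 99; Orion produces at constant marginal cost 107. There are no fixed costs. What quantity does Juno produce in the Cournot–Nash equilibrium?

42

Juno's profit: π_J = (469 - 3Q)q_J - (99q_J). Setting ∂π_J/∂q_J = 0: 370 - 6q_J - 3(q_O) = 0.
Orion's profit: π_O = (469 - 3Q)q_O - (107q_O). Setting ∂π_O/∂q_O = 0: 362 - 6q_O - 3(q_J) = 0.
So q_J = (370 - 3q_O)/6 and q_O = (362 - 3q_J)/6.
Solving the pair: q_J = 42, q_O = 118/3.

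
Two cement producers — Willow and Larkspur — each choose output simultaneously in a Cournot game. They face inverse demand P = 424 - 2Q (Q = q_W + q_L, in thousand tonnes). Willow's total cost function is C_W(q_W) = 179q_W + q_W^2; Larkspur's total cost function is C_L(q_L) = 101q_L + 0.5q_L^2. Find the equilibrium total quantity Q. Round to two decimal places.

77.96

Willow's profit: π_W = (424 - 2Q)q_W - (179q_W + q_W²). Setting ∂π_W/∂q_W = 0: 245 - 6q_W - 2(q_L) = 0.
Larkspur's first-order condition: 323 - 5q_L - 2(q_W) = 0.
Rearranging gives the reaction functions q_W = (245 - 2q_L)/6 and q_L = (323 - 2q_W)/5.
Solving the pair: q_W = 579/26, q_L = 724/13.
Total output Q = 579/26 + 724/13 = 77.9615.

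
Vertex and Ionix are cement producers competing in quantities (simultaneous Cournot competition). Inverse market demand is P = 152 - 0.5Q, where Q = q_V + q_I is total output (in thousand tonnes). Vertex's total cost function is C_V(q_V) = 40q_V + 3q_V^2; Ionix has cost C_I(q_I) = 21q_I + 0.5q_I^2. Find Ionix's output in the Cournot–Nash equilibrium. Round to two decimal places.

62.62

Vertex's profit: π_V = (152 - 0.5Q)q_V - (40q_V + 3q_V²). Setting ∂π_V/∂q_V = 0: 112 - 7q_V - (1/2)(q_I) = 0.
Ionix's profit: π_I = (152 - 0.5Q)q_I - (21q_I + (1/2)q_I²). Setting ∂π_I/∂q_I = 0: 131 - 2q_I - (1/2)(q_V) = 0.
Rearranging gives the reaction functions q_V = (112 - (1/2)q_I)/7 and q_I = (131 - (1/2)q_V)/2.
Substituting one into the other gives q_V = 634/55 and q_I = 62.6182.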